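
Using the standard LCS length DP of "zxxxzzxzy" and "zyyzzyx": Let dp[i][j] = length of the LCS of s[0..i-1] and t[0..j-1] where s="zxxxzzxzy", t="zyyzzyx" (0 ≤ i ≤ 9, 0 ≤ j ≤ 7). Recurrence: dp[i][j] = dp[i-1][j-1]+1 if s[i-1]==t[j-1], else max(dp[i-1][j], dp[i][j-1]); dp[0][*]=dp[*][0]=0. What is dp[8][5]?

   ''  z  y  y  z  z  y  x
''  0  0  0  0  0  0  0  0
 z  0  1  1  1  1  1  1  1
 x  0  1  1  1  1  1  1  2
 x  0  1  1  1  1  1  1  2
 x  0  1  1  1  1  1  1  2
 z  0  1  1  1  2  2  2  2
 z  0  1  1  1  2  3  3  3
 x  0  1  1  1  2  3  3  4
 z  0  1  1  1  2  3  3  4
 y  0  1  2  2  2  3  4  4

3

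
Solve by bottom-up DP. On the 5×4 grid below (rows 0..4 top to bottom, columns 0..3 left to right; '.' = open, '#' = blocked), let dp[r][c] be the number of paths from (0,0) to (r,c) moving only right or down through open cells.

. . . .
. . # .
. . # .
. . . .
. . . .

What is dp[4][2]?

9

r\c   0   1   2   3
  0   1   1   1   1
  1   1   2   0   1
  2   1   3   0   1
  3   1   4   4   5
  4   1   5   9  14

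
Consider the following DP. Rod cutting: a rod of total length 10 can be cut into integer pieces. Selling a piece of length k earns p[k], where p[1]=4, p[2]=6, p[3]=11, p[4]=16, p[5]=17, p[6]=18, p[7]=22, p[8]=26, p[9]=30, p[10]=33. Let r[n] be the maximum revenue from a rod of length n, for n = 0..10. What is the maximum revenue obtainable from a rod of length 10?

   n    0    1    2    3    4    5    6    7    8    9   10
r[n]    0    4    8   12   16   20   24   28   32   36   40

40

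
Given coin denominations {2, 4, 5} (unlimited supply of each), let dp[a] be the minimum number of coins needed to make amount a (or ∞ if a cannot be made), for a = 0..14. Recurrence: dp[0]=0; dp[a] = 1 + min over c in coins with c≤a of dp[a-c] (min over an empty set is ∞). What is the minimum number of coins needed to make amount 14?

3

 a  0  1  2  3  4  5  6  7  8  9 10 11 12 13 14
dp  0  -  1  -  1  1  2  2  2  2  2  3  3  3  3
(- denotes ∞ / unreachable)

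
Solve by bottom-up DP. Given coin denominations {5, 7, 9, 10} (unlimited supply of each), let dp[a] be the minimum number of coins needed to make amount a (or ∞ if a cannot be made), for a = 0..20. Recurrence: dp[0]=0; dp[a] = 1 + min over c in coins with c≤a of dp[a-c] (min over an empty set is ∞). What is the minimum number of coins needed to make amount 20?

2

 a  0  1  2  3  4  5  6  7  8  9 10 11 12 13 14 15 16 17 18 19 20
dp  0  -  -  -  -  1  -  1  -  1  1  -  2  -  2  2  2  2  2  2  2
(- denotes ∞ / unreachable)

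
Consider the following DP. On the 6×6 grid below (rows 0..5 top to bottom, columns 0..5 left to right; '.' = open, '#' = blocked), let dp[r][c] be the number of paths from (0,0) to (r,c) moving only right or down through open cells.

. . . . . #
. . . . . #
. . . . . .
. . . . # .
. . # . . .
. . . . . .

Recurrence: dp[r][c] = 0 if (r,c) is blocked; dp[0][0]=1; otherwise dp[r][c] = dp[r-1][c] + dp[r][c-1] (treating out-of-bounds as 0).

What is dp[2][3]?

10

r\c   0   1   2   3   4   5
  0   1   1   1   1   1   0
  1   1   2   3   4   5   0
  2   1   3   6  10  15  15
  3   1   4  10  20   0  15
  4   1   5   0  20  20  35
  5   1   6   6  26  46  81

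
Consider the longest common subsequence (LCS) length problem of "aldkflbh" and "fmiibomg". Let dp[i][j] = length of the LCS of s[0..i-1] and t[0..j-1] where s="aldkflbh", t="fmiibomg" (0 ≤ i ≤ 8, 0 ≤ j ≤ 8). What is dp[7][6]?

   ''  f  m  i  i  b  o  m  g
''  0  0  0  0  0  0  0  0  0
 a  0  0  0  0  0  0  0  0  0
 l  0  0  0  0  0  0  0  0  0
 d  0  0  0  0  0  0  0  0  0
 k  0  0  0  0  0  0  0  0  0
 f  0  1  1  1  1  1  1  1  1
 l  0  1  1  1  1  1  1  1  1
 b  0  1  1  1  1  2  2  2  2
 h  0  1  1  1  1  2  2  2  2

2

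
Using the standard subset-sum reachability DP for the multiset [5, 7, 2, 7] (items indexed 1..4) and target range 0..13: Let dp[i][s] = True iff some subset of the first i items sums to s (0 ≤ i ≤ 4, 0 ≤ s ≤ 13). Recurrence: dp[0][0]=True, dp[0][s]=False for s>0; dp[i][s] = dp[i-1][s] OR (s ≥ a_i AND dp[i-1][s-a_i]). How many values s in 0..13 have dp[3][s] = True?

i\s   0   1   2   3   4   5   6   7   8   9  10  11  12  13
  0   T   F   F   F   F   F   F   F   F   F   F   F   F   F
  1   T   F   F   F   F   T   F   F   F   F   F   F   F   F
  2   T   F   F   F   F   T   F   T   F   F   F   F   T   F
  3   T   F   T   F   F   T   F   T   F   T   F   F   T   F
  4   T   F   T   F   F   T   F   T   F   T   F   F   T   F

6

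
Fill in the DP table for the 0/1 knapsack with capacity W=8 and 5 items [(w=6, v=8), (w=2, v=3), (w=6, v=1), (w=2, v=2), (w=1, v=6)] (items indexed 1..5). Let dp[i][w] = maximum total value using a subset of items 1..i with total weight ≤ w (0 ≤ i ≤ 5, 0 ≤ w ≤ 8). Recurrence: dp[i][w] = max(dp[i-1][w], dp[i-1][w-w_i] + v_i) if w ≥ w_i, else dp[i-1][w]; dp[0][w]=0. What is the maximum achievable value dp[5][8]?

i\w   0   1   2   3   4   5   6   7   8
  0   0   0   0   0   0   0   0   0   0
  1   0   0   0   0   0   0   8   8   8
  2   0   0   3   3   3   3   8   8  11
  3   0   0   3   3   3   3   8   8  11
  4   0   0   3   3   5   5   8   8  11
  5   0   6   6   9   9  11  11  14  14

14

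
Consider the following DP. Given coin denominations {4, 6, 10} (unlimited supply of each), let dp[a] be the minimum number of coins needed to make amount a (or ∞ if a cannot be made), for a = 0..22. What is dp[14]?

 a  0  1  2  3  4  5  6  7  8  9 10 11 12 13 14 15 16 17 18 19 20 21 22
dp  0  -  -  -  1  -  1  -  2  -  1  -  2  -  2  -  2  -  3  -  2  -  3
(- denotes ∞ / unreachable)

2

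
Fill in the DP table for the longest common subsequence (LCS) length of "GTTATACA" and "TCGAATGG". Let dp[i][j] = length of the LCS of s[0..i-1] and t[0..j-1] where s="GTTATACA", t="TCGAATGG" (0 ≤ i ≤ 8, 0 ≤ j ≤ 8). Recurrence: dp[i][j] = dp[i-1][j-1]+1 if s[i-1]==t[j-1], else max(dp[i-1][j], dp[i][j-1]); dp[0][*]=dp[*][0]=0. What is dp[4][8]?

   ''  T  C  G  A  A  T  G  G
''  0  0  0  0  0  0  0  0  0
 G  0  0  0  1  1  1  1  1  1
 T  0  1  1  1  1  1  2  2  2
 T  0  1  1  1  1  1  2  2  2
 A  0  1  1  1  2  2  2  2  2
 T  0  1  1  1  2  2  3  3  3
 A  0  1  1  1  2  3  3  3  3
 C  0  1  2  2  2  3  3  3  3
 A  0  1  2  2  3  3  3  3  3

2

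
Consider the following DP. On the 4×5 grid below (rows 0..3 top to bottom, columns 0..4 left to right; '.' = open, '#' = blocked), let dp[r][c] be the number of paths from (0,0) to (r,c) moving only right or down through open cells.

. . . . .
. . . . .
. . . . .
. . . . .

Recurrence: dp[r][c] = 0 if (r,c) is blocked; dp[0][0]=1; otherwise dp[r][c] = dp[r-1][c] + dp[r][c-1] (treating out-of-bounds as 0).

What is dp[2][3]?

10

r\c   0   1   2   3   4
  0   1   1   1   1   1
  1   1   2   3   4   5
  2   1   3   6  10  15
  3   1   4  10  20  35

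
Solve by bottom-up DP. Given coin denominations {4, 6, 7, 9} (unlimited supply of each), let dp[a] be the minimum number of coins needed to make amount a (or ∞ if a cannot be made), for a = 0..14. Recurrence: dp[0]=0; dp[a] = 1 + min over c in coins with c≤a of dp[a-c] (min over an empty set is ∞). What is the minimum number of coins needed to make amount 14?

 a  0  1  2  3  4  5  6  7  8  9 10 11 12 13 14
dp  0  -  -  -  1  -  1  1  2  1  2  2  2  2  2
(- denotes ∞ / unreachable)

2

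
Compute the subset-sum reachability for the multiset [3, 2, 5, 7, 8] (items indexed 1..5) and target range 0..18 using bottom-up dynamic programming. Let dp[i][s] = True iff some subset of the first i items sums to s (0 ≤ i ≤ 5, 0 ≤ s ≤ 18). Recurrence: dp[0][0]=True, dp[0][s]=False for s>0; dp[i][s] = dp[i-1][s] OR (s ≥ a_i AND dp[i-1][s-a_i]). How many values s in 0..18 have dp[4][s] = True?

i\s   0   1   2   3   4   5   6   7   8   9  10  11  12  13  14  15  16  17  18
  0   T   F   F   F   F   F   F   F   F   F   F   F   F   F   F   F   F   F   F
  1   T   F   F   T   F   F   F   F   F   F   F   F   F   F   F   F   F   F   F
  2   T   F   T   T   F   T   F   F   F   F   F   F   F   F   F   F   F   F   F
  3   T   F   T   T   F   T   F   T   T   F   T   F   F   F   F   F   F   F   F
  4   T   F   T   T   F   T   F   T   T   T   T   F   T   F   T   T   F   T   F
  5   T   F   T   T   F   T   F   T   T   T   T   T   T   T   T   T   T   T   T

12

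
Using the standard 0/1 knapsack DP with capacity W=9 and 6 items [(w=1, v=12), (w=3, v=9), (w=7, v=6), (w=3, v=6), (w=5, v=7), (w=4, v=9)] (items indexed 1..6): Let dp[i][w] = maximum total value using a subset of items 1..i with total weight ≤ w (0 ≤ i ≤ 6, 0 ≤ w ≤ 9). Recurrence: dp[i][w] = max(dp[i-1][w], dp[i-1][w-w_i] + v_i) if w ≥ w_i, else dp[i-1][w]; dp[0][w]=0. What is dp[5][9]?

i\w   0   1   2   3   4   5   6   7   8   9
  0   0   0   0   0   0   0   0   0   0   0
  1   0  12  12  12  12  12  12  12  12  12
  2   0  12  12  12  21  21  21  21  21  21
  3   0  12  12  12  21  21  21  21  21  21
  4   0  12  12  12  21  21  21  27  27  27
  5   0  12  12  12  21  21  21  27  27  28
  6   0  12  12  12  21  21  21  27  30  30

28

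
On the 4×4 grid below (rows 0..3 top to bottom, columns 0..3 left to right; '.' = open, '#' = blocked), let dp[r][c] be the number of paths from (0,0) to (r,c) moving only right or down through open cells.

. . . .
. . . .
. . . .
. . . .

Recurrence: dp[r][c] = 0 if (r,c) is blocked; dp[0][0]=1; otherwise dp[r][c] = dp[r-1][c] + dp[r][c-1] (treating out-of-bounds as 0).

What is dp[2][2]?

r\c   0   1   2   3
  0   1   1   1   1
  1   1   2   3   4
  2   1   3   6  10
  3   1   4  10  20

6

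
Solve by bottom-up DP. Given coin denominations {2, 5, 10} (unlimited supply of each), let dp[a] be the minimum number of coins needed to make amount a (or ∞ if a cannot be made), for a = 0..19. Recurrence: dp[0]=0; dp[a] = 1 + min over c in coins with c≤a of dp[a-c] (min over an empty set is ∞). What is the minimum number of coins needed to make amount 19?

4

 a  0  1  2  3  4  5  6  7  8  9 10 11 12 13 14 15 16 17 18 19
dp  0  -  1  -  2  1  3  2  4  3  1  4  2  5  3  2  4  3  5  4
(- denotes ∞ / unreachable)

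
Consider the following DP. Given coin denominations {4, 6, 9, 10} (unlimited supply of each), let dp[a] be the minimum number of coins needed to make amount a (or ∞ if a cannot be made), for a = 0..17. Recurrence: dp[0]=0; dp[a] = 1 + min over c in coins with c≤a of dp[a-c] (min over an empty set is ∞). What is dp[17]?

3

 a  0  1  2  3  4  5  6  7  8  9 10 11 12 13 14 15 16 17
dp  0  -  -  -  1  -  1  -  2  1  1  -  2  2  2  2  2  3
(- denotes ∞ / unreachable)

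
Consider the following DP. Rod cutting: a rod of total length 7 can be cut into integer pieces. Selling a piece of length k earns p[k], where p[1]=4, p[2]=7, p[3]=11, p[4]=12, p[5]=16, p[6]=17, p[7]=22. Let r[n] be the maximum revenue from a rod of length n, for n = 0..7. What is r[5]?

20

   n    0    1    2    3    4    5    6    7
r[n]    0    4    8   12   16   20   24   28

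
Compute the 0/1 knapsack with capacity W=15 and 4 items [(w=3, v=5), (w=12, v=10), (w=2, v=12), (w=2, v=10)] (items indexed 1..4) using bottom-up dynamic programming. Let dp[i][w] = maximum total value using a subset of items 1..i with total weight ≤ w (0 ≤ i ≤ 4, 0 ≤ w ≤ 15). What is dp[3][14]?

22

i\w   0   1   2   3   4   5   6   7   8   9  10  11  12  13  14  15
  0   0   0   0   0   0   0   0   0   0   0   0   0   0   0   0   0
  1   0   0   0   5   5   5   5   5   5   5   5   5   5   5   5   5
  2   0   0   0   5   5   5   5   5   5   5   5   5  10  10  10  15
  3   0   0  12  12  12  17  17  17  17  17  17  17  17  17  22  22
  4   0   0  12  12  22  22  22  27  27  27  27  27  27  27  27  27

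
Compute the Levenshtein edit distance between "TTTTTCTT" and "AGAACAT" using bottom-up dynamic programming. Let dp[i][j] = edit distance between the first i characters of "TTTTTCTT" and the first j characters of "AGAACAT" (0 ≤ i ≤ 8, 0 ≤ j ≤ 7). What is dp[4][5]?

   ''  A  G  A  A  C  A  T
''  0  1  2  3  4  5  6  7
 T  1  1  2  3  4  5  6  6
 T  2  2  2  3  4  5  6  6
 T  3  3  3  3  4  5  6  6
 T  4  4  4  4  4  5  6  6
 T  5  5  5  5  5  5  6  6
 C  6  6  6  6  6  5  6  7
 T  7  7  7  7  7  6  6  6
 T  8  8  8  8  8  7  7  6

5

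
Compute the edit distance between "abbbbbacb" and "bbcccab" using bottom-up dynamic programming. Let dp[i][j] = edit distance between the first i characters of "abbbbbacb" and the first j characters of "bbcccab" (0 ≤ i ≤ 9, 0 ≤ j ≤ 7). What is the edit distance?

5

   ''  b  b  c  c  c  a  b
''  0  1  2  3  4  5  6  7
 a  1  1  2  3  4  5  5  6
 b  2  1  1  2  3  4  5  5
 b  3  2  1  2  3  4  5  5
 b  4  3  2  2  3  4  5  5
 b  5  4  3  3  3  4  5  5
 b  6  5  4  4  4  4  5  5
 a  7  6  5  5  5  5  4  5
 c  8  7  6  5  5  5  5  5
 b  9  8  7  6  6  6  6  5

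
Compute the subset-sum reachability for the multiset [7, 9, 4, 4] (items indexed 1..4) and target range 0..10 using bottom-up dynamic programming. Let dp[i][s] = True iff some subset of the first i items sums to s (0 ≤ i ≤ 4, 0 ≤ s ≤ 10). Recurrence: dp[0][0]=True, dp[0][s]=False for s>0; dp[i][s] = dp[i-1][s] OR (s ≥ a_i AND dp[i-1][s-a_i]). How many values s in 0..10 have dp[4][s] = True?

5

i\s   0   1   2   3   4   5   6   7   8   9  10
  0   T   F   F   F   F   F   F   F   F   F   F
  1   T   F   F   F   F   F   F   T   F   F   F
  2   T   F   F   F   F   F   F   T   F   T   F
  3   T   F   F   F   T   F   F   T   F   T   F
  4   T   F   F   F   T   F   F   T   T   T   F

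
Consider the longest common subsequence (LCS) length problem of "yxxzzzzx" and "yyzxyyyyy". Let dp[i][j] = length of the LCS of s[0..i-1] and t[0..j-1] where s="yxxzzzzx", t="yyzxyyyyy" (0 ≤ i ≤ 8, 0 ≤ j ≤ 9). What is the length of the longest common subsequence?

3

   ''  y  y  z  x  y  y  y  y  y
''  0  0  0  0  0  0  0  0  0  0
 y  0  1  1  1  1  1  1  1  1  1
 x  0  1  1  1  2  2  2  2  2  2
 x  0  1  1  1  2  2  2  2  2  2
 z  0  1  1  2  2  2  2  2  2  2
 z  0  1  1  2  2  2  2  2  2  2
 z  0  1  1  2  2  2  2  2  2  2
 z  0  1  1  2  2  2  2  2  2  2
 x  0  1  1  2  3  3  3  3  3  3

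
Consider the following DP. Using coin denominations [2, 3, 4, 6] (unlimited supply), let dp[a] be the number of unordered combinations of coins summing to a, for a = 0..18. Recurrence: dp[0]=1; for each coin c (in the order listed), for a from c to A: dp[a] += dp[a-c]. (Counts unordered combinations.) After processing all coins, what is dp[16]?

after  coin     0     1     2     3     4     5     6     7     8     9    10    11    12    13    14    15    16    17    18
          2     1     0     1     0     1     0     1     0     1     0     1     0     1     0     1     0     1     0     1
          3     1     0     1     1     1     1     2     1     2     2     2     2     3     2     3     3     3     3     4
          4     1     0     1     1     2     1     3     2     4     3     5     4     7     5     8     7    10     8    12
          6     1     0     1     1     2     1     4     2     5     4     7     5    11     7    13    11    17    13    23

17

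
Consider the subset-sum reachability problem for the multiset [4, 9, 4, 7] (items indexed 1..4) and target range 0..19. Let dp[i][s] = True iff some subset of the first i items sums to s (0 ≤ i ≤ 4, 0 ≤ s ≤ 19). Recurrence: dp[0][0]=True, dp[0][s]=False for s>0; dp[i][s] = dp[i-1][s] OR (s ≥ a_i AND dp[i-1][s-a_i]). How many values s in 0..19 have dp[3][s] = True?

6

i\s   0   1   2   3   4   5   6   7   8   9  10  11  12  13  14  15  16  17  18  19
  0   T   F   F   F   F   F   F   F   F   F   F   F   F   F   F   F   F   F   F   F
  1   T   F   F   F   T   F   F   F   F   F   F   F   F   F   F   F   F   F   F   F
  2   T   F   F   F   T   F   F   F   F   T   F   F   F   T   F   F   F   F   F   F
  3   T   F   F   F   T   F   F   F   T   T   F   F   F   T   F   F   F   T   F   F
  4   T   F   F   F   T   F   F   T   T   T   F   T   F   T   F   T   T   T   F   F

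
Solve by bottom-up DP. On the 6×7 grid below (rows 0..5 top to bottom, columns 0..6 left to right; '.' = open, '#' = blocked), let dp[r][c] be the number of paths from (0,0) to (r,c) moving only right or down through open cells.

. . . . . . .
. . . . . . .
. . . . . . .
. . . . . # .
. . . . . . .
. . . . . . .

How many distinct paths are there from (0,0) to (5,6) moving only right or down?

r\c   0   1   2   3   4   5   6
  0   1   1   1   1   1   1   1
  1   1   2   3   4   5   6   7
  2   1   3   6  10  15  21  28
  3   1   4  10  20  35   0  28
  4   1   5  15  35  70  70  98
  5   1   6  21  56 126 196 294

294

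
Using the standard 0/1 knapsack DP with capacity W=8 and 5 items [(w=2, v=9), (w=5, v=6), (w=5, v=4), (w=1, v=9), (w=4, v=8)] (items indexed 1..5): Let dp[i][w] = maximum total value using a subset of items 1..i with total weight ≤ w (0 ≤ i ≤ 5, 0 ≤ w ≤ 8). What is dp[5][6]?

i\w   0   1   2   3   4   5   6   7   8
  0   0   0   0   0   0   0   0   0   0
  1   0   0   9   9   9   9   9   9   9
  2   0   0   9   9   9   9   9  15  15
  3   0   0   9   9   9   9   9  15  15
  4   0   9   9  18  18  18  18  18  24
  5   0   9   9  18  18  18  18  26  26

18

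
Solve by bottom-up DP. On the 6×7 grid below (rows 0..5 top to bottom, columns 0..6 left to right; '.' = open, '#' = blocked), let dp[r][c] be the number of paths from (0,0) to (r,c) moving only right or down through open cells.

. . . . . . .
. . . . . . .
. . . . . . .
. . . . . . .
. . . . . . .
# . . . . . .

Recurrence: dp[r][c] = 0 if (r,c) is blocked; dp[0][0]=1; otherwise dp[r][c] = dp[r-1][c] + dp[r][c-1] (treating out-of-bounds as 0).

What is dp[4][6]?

210

r\c   0   1   2   3   4   5   6
  0   1   1   1   1   1   1   1
  1   1   2   3   4   5   6   7
  2   1   3   6  10  15  21  28
  3   1   4  10  20  35  56  84
  4   1   5  15  35  70 126 210
  5   0   5  20  55 125 251 461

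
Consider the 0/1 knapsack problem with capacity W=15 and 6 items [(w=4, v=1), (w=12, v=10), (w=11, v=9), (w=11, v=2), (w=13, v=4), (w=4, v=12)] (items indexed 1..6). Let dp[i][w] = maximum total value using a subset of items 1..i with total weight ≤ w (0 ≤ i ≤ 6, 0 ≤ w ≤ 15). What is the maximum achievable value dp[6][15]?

i\w   0   1   2   3   4   5   6   7   8   9  10  11  12  13  14  15
  0   0   0   0   0   0   0   0   0   0   0   0   0   0   0   0   0
  1   0   0   0   0   1   1   1   1   1   1   1   1   1   1   1   1
  2   0   0   0   0   1   1   1   1   1   1   1   1  10  10  10  10
  3   0   0   0   0   1   1   1   1   1   1   1   9  10  10  10  10
  4   0   0   0   0   1   1   1   1   1   1   1   9  10  10  10  10
  5   0   0   0   0   1   1   1   1   1   1   1   9  10  10  10  10
  6   0   0   0   0  12  12  12  12  13  13  13  13  13  13  13  21

21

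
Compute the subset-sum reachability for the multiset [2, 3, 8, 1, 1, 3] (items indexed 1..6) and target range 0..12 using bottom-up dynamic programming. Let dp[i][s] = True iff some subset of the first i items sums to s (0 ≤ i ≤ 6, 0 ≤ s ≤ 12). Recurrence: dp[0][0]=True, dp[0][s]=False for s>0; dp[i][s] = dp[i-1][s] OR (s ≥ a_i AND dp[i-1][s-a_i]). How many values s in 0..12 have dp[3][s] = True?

i\s   0   1   2   3   4   5   6   7   8   9  10  11  12
  0   T   F   F   F   F   F   F   F   F   F   F   F   F
  1   T   F   T   F   F   F   F   F   F   F   F   F   F
  2   T   F   T   T   F   T   F   F   F   F   F   F   F
  3   T   F   T   T   F   T   F   F   T   F   T   T   F
  4   T   T   T   T   T   T   T   F   T   T   T   T   T
  5   T   T   T   T   T   T   T   T   T   T   T   T   T
  6   T   T   T   T   T   T   T   T   T   T   T   T   T

7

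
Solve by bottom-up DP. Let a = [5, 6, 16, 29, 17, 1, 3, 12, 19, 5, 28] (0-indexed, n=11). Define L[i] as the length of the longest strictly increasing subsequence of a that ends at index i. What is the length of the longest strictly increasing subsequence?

6

   i    0    1    2    3    4    5    6    7    8    9   10
a[i]    5    6   16   29   17    1    3   12   19    5   28
L[i]    1    2    3    4    4    1    2    3    5    3    6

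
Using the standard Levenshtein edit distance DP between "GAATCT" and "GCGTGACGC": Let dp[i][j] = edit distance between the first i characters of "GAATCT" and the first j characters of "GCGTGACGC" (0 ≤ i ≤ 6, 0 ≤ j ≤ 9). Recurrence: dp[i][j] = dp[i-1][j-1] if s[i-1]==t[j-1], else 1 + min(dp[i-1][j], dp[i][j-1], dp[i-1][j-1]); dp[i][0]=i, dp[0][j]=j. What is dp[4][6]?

4

   ''  G  C  G  T  G  A  C  G  C
''  0  1  2  3  4  5  6  7  8  9
 G  1  0  1  2  3  4  5  6  7  8
 A  2  1  1  2  3  4  4  5  6  7
 A  3  2  2  2  3  4  4  5  6  7
 T  4  3  3  3  2  3  4  5  6  7
 C  5  4  3  4  3  3  4  4  5  6
 T  6  5  4  4  4  4  4  5  5  6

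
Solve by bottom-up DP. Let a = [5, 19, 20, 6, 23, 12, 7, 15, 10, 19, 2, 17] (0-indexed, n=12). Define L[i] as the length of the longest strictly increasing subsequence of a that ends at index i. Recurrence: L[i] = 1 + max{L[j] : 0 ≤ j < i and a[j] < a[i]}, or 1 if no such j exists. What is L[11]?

5

   i    0    1    2    3    4    5    6    7    8    9   10   11
a[i]    5   19   20    6   23   12    7   15   10   19    2   17
L[i]    1    2    3    2    4    3    3    4    4    5    1    5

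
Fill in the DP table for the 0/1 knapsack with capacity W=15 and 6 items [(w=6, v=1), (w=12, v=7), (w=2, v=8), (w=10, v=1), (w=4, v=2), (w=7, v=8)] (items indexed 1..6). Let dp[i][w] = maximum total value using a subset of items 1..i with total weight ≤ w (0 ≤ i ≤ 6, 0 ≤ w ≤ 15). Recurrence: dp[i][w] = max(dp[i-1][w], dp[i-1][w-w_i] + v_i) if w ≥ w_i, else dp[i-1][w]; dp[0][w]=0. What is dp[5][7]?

10

i\w   0   1   2   3   4   5   6   7   8   9  10  11  12  13  14  15
  0   0   0   0   0   0   0   0   0   0   0   0   0   0   0   0   0
  1   0   0   0   0   0   0   1   1   1   1   1   1   1   1   1   1
  2   0   0   0   0   0   0   1   1   1   1   1   1   7   7   7   7
  3   0   0   8   8   8   8   8   8   9   9   9   9   9   9  15  15
  4   0   0   8   8   8   8   8   8   9   9   9   9   9   9  15  15
  5   0   0   8   8   8   8  10  10  10  10  10  10  11  11  15  15
  6   0   0   8   8   8   8  10  10  10  16  16  16  16  18  18  18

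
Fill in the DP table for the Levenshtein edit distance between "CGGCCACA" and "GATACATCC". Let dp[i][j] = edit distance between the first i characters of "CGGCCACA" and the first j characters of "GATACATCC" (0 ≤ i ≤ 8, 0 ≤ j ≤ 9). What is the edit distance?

   ''  G  A  T  A  C  A  T  C  C
''  0  1  2  3  4  5  6  7  8  9
 C  1  1  2  3  4  4  5  6  7  8
 G  2  1  2  3  4  5  5  6  7  8
 G  3  2  2  3  4  5  6  6  7  8
 C  4  3  3  3  4  4  5  6  6  7
 C  5  4  4  4  4  4  5  6  6  6
 A  6  5  4  5  4  5  4  5  6  7
 C  7  6  5  5  5  4  5  5  5  6
 A  8  7  6  6  5  5  4  5  6  6

6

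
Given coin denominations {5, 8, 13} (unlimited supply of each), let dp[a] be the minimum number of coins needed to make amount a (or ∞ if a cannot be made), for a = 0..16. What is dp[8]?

1

 a  0  1  2  3  4  5  6  7  8  9 10 11 12 13 14 15 16
dp  0  -  -  -  -  1  -  -  1  -  2  -  -  1  -  3  2
(- denotes ∞ / unreachable)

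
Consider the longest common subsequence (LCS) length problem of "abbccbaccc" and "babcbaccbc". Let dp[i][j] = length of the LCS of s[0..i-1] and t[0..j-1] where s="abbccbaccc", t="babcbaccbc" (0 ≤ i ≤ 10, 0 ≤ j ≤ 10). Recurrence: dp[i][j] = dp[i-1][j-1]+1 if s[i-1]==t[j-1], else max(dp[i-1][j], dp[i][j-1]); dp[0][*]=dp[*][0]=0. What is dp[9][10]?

   ''  b  a  b  c  b  a  c  c  b  c
''  0  0  0  0  0  0  0  0  0  0  0
 a  0  0  1  1  1  1  1  1  1  1  1
 b  0  1  1  2  2  2  2  2  2  2  2
 b  0  1  1  2  2  3  3  3  3  3  3
 c  0  1  1  2  3  3  3  4  4  4  4
 c  0  1  1  2  3  3  3  4  5  5  5
 b  0  1  1  2  3  4  4  4  5  6  6
 a  0  1  2  2  3  4  5  5  5  6  6
 c  0  1  2  2  3  4  5  6  6  6  7
 c  0  1  2  2  3  4  5  6  7  7  7
 c  0  1  2  2  3  4  5  6  7  7  8

7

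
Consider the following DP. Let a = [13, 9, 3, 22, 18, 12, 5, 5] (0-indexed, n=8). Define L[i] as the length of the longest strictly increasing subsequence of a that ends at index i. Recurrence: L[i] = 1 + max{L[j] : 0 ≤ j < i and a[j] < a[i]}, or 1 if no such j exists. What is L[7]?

2

   i    0    1    2    3    4    5    6    7
a[i]   13    9    3   22   18   12    5    5
L[i]    1    1    1    2    2    2    2    2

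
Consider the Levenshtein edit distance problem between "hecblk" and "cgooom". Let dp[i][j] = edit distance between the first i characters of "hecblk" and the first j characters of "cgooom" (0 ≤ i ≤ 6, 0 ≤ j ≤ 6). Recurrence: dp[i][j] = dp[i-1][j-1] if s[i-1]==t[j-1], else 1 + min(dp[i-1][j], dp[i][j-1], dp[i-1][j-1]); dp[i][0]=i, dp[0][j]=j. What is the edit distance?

6

   ''  c  g  o  o  o  m
''  0  1  2  3  4  5  6
 h  1  1  2  3  4  5  6
 e  2  2  2  3  4  5  6
 c  3  2  3  3  4  5  6
 b  4  3  3  4  4  5  6
 l  5  4  4  4  5  5  6
 k  6  5  5  5  5  6  6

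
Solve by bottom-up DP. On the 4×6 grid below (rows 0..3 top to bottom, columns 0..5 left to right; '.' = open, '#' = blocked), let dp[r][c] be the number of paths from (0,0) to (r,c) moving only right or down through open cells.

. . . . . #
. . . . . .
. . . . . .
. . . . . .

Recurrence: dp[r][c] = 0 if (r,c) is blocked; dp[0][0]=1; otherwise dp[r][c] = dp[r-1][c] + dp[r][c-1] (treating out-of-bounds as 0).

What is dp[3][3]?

r\c   0   1   2   3   4   5
  0   1   1   1   1   1   0
  1   1   2   3   4   5   5
  2   1   3   6  10  15  20
  3   1   4  10  20  35  55

20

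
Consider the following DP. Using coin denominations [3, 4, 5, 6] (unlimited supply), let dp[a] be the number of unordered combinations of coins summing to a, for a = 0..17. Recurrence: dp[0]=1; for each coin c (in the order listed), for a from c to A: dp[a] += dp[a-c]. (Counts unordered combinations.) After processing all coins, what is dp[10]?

after  coin     0     1     2     3     4     5     6     7     8     9    10    11    12    13    14    15    16    17
          3     1     0     0     1     0     0     1     0     0     1     0     0     1     0     0     1     0     0
          4     1     0     0     1     1     0     1     1     1     1     1     1     2     1     1     2     2     1
          5     1     0     0     1     1     1     1     1     2     2     2     2     3     3     3     4     4     4
          6     1     0     0     1     1     1     2     1     2     3     3     3     5     4     5     7     7     7

3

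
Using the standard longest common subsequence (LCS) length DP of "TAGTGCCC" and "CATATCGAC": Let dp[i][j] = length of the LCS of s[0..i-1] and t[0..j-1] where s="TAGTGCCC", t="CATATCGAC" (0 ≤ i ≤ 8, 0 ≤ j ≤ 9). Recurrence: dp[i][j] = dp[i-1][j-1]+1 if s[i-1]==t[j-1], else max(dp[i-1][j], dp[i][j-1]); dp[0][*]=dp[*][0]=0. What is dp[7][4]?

   ''  C  A  T  A  T  C  G  A  C
''  0  0  0  0  0  0  0  0  0  0
 T  0  0  0  1  1  1  1  1  1  1
 A  0  0  1  1  2  2  2  2  2  2
 G  0  0  1  1  2  2  2  3  3  3
 T  0  0  1  2  2  3  3  3  3  3
 G  0  0  1  2  2  3  3  4  4  4
 C  0  1  1  2  2  3  4  4  4  5
 C  0  1  1  2  2  3  4  4  4  5
 C  0  1  1  2  2  3  4  4  4  5

2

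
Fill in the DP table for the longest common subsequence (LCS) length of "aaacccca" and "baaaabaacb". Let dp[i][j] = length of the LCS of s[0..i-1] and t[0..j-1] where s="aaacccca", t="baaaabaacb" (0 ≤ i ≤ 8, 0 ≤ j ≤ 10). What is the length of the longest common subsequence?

   ''  b  a  a  a  a  b  a  a  c  b
''  0  0  0  0  0  0  0  0  0  0  0
 a  0  0  1  1  1  1  1  1  1  1  1
 a  0  0  1  2  2  2  2  2  2  2  2
 a  0  0  1  2  3  3  3  3  3  3  3
 c  0  0  1  2  3  3  3  3  3  4  4
 c  0  0  1  2  3  3  3  3  3  4  4
 c  0  0  1  2  3  3  3  3  3  4  4
 c  0  0  1  2  3  3  3  3  3  4  4
 a  0  0  1  2  3  4  4  4  4  4  4

4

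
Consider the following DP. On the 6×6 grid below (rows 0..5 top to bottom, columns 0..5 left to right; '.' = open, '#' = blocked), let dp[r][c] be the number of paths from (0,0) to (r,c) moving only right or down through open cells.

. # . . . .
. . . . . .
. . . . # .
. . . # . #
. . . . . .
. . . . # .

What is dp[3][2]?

6

r\c   0   1   2   3   4   5
  0   1   0   0   0   0   0
  1   1   1   1   1   1   1
  2   1   2   3   4   0   1
  3   1   3   6   0   0   0
  4   1   4  10  10  10  10
  5   1   5  15  25   0  10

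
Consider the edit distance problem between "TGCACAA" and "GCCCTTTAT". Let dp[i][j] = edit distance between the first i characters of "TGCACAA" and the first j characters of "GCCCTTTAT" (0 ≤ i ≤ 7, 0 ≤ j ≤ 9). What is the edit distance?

6

   ''  G  C  C  C  T  T  T  A  T
''  0  1  2  3  4  5  6  7  8  9
 T  1  1  2  3  4  4  5  6  7  8
 G  2  1  2  3  4  5  5  6  7  8
 C  3  2  1  2  3  4  5  6  7  8
 A  4  3  2  2  3  4  5  6  6  7
 C  5  4  3  2  2  3  4  5  6  7
 A  6  5  4  3  3  3  4  5  5  6
 A  7  6  5  4  4  4  4  5  5  6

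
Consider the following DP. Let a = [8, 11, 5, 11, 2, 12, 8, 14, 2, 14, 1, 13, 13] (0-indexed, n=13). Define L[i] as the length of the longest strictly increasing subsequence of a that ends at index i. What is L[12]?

   i    0    1    2    3    4    5    6    7    8    9   10   11   12
a[i]    8   11    5   11    2   12    8   14    2   14    1   13   13
L[i]    1    2    1    2    1    3    2    4    1    4    1    4    4

4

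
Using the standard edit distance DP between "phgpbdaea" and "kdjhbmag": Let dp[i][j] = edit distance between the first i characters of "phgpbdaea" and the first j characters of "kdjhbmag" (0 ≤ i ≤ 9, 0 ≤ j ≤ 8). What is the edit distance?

7

   ''  k  d  j  h  b  m  a  g
''  0  1  2  3  4  5  6  7  8
 p  1  1  2  3  4  5  6  7  8
 h  2  2  2  3  3  4  5  6  7
 g  3  3  3  3  4  4  5  6  6
 p  4  4  4  4  4  5  5  6  7
 b  5  5  5  5  5  4  5  6  7
 d  6  6  5  6  6  5  5  6  7
 a  7  7  6  6  7  6  6  5  6
 e  8  8  7  7  7  7  7  6  6
 a  9  9  8  8  8  8  8  7  7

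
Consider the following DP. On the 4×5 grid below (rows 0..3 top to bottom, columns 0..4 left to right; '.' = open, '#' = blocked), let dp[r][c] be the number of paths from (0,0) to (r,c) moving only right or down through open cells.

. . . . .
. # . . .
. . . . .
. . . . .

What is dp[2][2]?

r\c   0   1   2   3   4
  0   1   1   1   1   1
  1   1   0   1   2   3
  2   1   1   2   4   7
  3   1   2   4   8  15

2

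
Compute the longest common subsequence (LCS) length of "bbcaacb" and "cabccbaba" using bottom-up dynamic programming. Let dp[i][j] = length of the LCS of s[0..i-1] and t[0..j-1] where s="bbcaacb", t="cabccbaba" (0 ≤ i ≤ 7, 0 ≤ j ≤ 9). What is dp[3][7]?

   ''  c  a  b  c  c  b  a  b  a
''  0  0  0  0  0  0  0  0  0  0
 b  0  0  0  1  1  1  1  1  1  1
 b  0  0  0  1  1  1  2  2  2  2
 c  0  1  1  1  2  2  2  2  2  2
 a  0  1  2  2  2  2  2  3  3  3
 a  0  1  2  2  2  2  2  3  3  4
 c  0  1  2  2  3  3  3  3  3  4
 b  0  1  2  3  3  3  4  4  4  4

2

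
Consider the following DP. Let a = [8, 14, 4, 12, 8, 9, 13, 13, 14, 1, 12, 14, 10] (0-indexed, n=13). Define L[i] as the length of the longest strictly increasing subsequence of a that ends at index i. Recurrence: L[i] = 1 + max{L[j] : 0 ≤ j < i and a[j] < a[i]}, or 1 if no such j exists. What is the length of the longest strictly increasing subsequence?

5

   i    0    1    2    3    4    5    6    7    8    9   10   11   12
a[i]    8   14    4   12    8    9   13   13   14    1   12   14   10
L[i]    1    2    1    2    2    3    4    4    5    1    4    5    4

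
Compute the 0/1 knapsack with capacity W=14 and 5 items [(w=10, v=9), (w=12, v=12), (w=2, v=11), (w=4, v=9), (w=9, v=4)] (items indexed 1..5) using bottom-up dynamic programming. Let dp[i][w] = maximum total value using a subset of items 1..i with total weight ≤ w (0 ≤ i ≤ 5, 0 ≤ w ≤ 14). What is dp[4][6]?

20

i\w   0   1   2   3   4   5   6   7   8   9  10  11  12  13  14
  0   0   0   0   0   0   0   0   0   0   0   0   0   0   0   0
  1   0   0   0   0   0   0   0   0   0   0   9   9   9   9   9
  2   0   0   0   0   0   0   0   0   0   0   9   9  12  12  12
  3   0   0  11  11  11  11  11  11  11  11  11  11  20  20  23
  4   0   0  11  11  11  11  20  20  20  20  20  20  20  20  23
  5   0   0  11  11  11  11  20  20  20  20  20  20  20  20  23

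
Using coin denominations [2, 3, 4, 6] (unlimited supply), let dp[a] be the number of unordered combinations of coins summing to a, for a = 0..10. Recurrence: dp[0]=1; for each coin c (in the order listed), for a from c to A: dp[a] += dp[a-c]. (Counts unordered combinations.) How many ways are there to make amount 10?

7

after  coin     0     1     2     3     4     5     6     7     8     9    10
          2     1     0     1     0     1     0     1     0     1     0     1
          3     1     0     1     1     1     1     2     1     2     2     2
          4     1     0     1     1     2     1     3     2     4     3     5
          6     1     0     1     1     2     1     4     2     5     4     7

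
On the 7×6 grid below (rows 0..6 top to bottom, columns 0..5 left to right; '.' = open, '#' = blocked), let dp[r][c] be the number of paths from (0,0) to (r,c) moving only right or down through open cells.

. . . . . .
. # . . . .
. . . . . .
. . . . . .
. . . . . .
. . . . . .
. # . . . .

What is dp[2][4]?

r\c   0   1   2   3   4   5
  0   1   1   1   1   1   1
  1   1   0   1   2   3   4
  2   1   1   2   4   7  11
  3   1   2   4   8  15  26
  4   1   3   7  15  30  56
  5   1   4  11  26  56 112
  6   1   0  11  37  93 205

7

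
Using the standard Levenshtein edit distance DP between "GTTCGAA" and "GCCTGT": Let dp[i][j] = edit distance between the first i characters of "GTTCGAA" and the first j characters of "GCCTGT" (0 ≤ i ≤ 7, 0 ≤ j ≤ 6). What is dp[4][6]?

   ''  G  C  C  T  G  T
''  0  1  2  3  4  5  6
 G  1  0  1  2  3  4  5
 T  2  1  1  2  2  3  4
 T  3  2  2  2  2  3  3
 C  4  3  2  2  3  3  4
 G  5  4  3  3  3  3  4
 A  6  5  4  4  4  4  4
 A  7  6  5  5  5  5  5

4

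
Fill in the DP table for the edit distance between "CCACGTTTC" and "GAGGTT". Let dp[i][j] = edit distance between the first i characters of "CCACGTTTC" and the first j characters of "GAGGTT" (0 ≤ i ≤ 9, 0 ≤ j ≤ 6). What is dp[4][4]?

4

   ''  G  A  G  G  T  T
''  0  1  2  3  4  5  6
 C  1  1  2  3  4  5  6
 C  2  2  2  3  4  5  6
 A  3  3  2  3  4  5  6
 C  4  4  3  3  4  5  6
 G  5  4  4  3  3  4  5
 T  6  5  5  4  4  3  4
 T  7  6  6  5  5  4  3
 T  8  7  7  6  6  5  4
 C  9  8  8  7  7  6  5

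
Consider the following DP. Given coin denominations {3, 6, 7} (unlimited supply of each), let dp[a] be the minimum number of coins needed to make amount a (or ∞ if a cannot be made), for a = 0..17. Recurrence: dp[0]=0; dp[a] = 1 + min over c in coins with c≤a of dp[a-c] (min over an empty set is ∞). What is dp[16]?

 a  0  1  2  3  4  5  6  7  8  9 10 11 12 13 14 15 16 17
dp  0  -  -  1  -  -  1  1  -  2  2  -  2  2  2  3  3  3
(- denotes ∞ / unreachable)

3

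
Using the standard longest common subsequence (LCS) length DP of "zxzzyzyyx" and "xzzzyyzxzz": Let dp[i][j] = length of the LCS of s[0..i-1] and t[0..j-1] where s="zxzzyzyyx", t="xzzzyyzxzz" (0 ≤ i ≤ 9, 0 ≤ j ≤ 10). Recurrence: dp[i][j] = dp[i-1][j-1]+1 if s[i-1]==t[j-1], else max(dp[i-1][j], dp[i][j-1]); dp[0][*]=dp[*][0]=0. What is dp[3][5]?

   ''  x  z  z  z  y  y  z  x  z  z
''  0  0  0  0  0  0  0  0  0  0  0
 z  0  0  1  1  1  1  1  1  1  1  1
 x  0  1  1  1  1  1  1  1  2  2  2
 z  0  1  2  2  2  2  2  2  2  3  3
 z  0  1  2  3  3  3  3  3  3  3  4
 y  0  1  2  3  3  4  4  4  4  4  4
 z  0  1  2  3  4  4  4  5  5  5  5
 y  0  1  2  3  4  5  5  5  5  5  5
 y  0  1  2  3  4  5  6  6  6  6  6
 x  0  1  2  3  4  5  6  6  7  7  7

2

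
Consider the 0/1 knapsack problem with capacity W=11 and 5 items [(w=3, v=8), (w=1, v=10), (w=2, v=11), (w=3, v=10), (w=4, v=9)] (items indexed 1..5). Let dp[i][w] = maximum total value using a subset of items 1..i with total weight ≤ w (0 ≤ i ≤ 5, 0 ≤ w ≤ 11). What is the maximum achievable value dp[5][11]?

40

i\w   0   1   2   3   4   5   6   7   8   9  10  11
  0   0   0   0   0   0   0   0   0   0   0   0   0
  1   0   0   0   8   8   8   8   8   8   8   8   8
  2   0  10  10  10  18  18  18  18  18  18  18  18
  3   0  10  11  21  21  21  29  29  29  29  29  29
  4   0  10  11  21  21  21  31  31  31  39  39  39
  5   0  10  11  21  21  21  31  31  31  39  40  40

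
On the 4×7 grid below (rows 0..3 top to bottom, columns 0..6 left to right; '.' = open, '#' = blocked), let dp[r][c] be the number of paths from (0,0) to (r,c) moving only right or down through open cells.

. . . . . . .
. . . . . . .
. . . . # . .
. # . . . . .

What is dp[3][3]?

16

r\c   0   1   2   3   4   5   6
  0   1   1   1   1   1   1   1
  1   1   2   3   4   5   6   7
  2   1   3   6  10   0   6  13
  3   1   0   6  16  16  22  35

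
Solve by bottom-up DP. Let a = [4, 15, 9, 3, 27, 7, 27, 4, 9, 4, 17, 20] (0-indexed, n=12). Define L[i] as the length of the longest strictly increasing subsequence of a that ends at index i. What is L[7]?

2

   i    0    1    2    3    4    5    6    7    8    9   10   11
a[i]    4   15    9    3   27    7   27    4    9    4   17   20
L[i]    1    2    2    1    3    2    3    2    3    2    4    5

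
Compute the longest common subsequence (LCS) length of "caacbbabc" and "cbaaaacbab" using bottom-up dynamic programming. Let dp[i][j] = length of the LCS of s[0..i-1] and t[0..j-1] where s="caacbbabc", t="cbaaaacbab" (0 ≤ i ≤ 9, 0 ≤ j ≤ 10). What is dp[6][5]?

   ''  c  b  a  a  a  a  c  b  a  b
''  0  0  0  0  0  0  0  0  0  0  0
 c  0  1  1  1  1  1  1  1  1  1  1
 a  0  1  1  2  2  2  2  2  2  2  2
 a  0  1  1  2  3  3  3  3  3  3  3
 c  0  1  1  2  3  3  3  4  4  4  4
 b  0  1  2  2  3  3  3  4  5  5  5
 b  0  1  2  2  3  3  3  4  5  5  6
 a  0  1  2  3  3  4  4  4  5  6  6
 b  0  1  2  3  3  4  4  4  5  6  7
 c  0  1  2  3  3  4  4  5  5  6  7

3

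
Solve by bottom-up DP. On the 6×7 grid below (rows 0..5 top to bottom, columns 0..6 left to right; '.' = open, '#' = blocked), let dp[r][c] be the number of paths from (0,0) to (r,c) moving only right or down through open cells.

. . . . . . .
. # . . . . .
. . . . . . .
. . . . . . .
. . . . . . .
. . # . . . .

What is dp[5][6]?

r\c   0   1   2   3   4   5   6
  0   1   1   1   1   1   1   1
  1   1   0   1   2   3   4   5
  2   1   1   2   4   7  11  16
  3   1   2   4   8  15  26  42
  4   1   3   7  15  30  56  98
  5   1   4   0  15  45 101 199

199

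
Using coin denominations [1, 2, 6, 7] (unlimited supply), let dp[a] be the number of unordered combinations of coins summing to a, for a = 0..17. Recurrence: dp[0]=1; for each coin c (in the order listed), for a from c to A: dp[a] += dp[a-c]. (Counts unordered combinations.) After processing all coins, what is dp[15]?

after  coin     0     1     2     3     4     5     6     7     8     9    10    11    12    13    14    15    16    17
          1     1     1     1     1     1     1     1     1     1     1     1     1     1     1     1     1     1     1
          2     1     1     2     2     3     3     4     4     5     5     6     6     7     7     8     8     9     9
          6     1     1     2     2     3     3     5     5     7     7     9     9    12    12    15    15    18    18
          7     1     1     2     2     3     3     5     6     8     9    11    12    15    17    21    23    27    29

23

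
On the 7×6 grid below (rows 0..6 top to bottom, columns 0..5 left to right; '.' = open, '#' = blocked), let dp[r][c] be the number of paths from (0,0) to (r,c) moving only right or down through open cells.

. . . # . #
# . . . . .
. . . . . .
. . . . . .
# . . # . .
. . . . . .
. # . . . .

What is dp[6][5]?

r\c   0   1   2   3   4   5
  0   1   1   1   0   0   0
  1   0   1   2   2   2   2
  2   0   1   3   5   7   9
  3   0   1   4   9  16  25
  4   0   1   5   0  16  41
  5   0   1   6   6  22  63
  6   0   0   6  12  34  97

97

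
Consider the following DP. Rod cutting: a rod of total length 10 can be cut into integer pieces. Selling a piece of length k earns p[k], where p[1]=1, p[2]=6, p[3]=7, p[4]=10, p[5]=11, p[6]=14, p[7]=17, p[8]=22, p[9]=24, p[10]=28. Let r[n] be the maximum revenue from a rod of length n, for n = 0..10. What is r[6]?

   n    0    1    2    3    4    5    6    7    8    9   10
r[n]    0    1    6    7   12   13   18   19   24   25   30

18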